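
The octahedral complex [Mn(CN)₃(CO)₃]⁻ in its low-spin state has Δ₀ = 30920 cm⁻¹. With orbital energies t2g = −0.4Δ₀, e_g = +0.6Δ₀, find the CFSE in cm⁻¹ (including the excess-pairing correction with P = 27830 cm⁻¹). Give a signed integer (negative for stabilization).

-6180

Ligand charges: 3×(-1) from CN⁻ and 3×(+0) from CO sum to -3; with overall charge -1, Mn is +2.
Mn is in group 7, so Mn²⁺ is d⁵ (7 − 2 = 5).
The d⁵ electrons fill as t2g^5 e_g^0.
CFSE(orbital) = 5×(-0.4Δ₀) + 0×(0.6Δ₀) = -2.0Δ₀; with Δ₀ = 30920 cm⁻¹ that is -61840 cm⁻¹.
Pairing penalty: 2 pairs vs 0 in the high-spin reference → 2 extra × P = 55660 cm⁻¹.
Net CFSE = -61840 + 55660 = -6180 cm⁻¹.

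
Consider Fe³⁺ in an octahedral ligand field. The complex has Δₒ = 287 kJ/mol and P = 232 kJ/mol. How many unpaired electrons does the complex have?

1

Group 8 minus oxidation state +3 gives a d⁵ configuration for Fe³⁺.
Here Δₒ > P (287 > 232), so the low-spin state is favoured.
That gives t₂g⁵ eg⁰.
Unpaired electrons: 1.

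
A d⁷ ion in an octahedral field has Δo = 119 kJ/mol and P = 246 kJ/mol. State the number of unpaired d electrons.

3

Here Δo < P (119 < 246), so the high-spin state is favoured.
Filling d⁷ accordingly: t₂g⁵ eg².
Unpaired electrons: 3.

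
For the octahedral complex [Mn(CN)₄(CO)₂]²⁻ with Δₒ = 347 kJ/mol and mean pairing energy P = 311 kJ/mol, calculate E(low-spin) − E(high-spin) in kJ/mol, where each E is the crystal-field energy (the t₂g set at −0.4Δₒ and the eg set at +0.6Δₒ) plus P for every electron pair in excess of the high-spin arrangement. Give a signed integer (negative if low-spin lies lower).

Ligand charges: 4×(-1) from CN⁻ and 2×(+0) from CO sum to -4; with overall charge -2, Mn is +2.
Mn²⁺: group 7, so d-count = 7 − 2 = 5.
In the high-spin limit (t₂g³ eg²) the orbital term is 0.0Δₒ = 0 kJ/mol, with no excess pairing.
For low-spin the configuration is t₂g⁵ eg⁰: orbital energy -2.0 × 347 = -694 kJ/mol, and 2 additional pairs relative to high-spin add 622 kJ/mol, giving -72 kJ/mol.
Thus E(LS) − E(HS) = -72 kJ/mol.

-72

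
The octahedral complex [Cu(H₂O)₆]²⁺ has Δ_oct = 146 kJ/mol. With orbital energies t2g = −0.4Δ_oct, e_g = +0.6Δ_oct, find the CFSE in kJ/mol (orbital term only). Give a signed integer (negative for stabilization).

-88

H₂O is neutral, so the +2 overall charge sits on Cu: oxidation state +2.
Group 11 minus oxidation state +2 gives a d⁹ configuration for Cu²⁺.
For octahedral d⁹ the high- and low-spin configurations coincide.
The d⁹ electrons fill as t2g^6 e_g^3.
CFSE(orbital) = 6×(-0.4Δ_oct) + 3×(0.6Δ_oct) = -0.6Δ_oct; with Δ_oct = 146 kJ/mol that is -88 kJ/mol.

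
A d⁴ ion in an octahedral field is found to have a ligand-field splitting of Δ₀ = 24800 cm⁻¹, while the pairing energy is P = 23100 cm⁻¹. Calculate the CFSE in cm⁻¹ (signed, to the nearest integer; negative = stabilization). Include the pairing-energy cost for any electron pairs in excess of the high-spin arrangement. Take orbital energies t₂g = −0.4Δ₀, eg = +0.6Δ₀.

-16580

Since Δ₀ = 24800 cm⁻¹ > P = 23100 cm⁻¹, the complex adopts the low-spin configuration.
Filling d⁴ accordingly: t₂g⁴ eg⁰.
Orbital CFSE = -1.6Δ₀ = -1.6 × 24800 = -39680 cm⁻¹.
Excess pairs vs high-spin: 1 − 0 = 1; pairing cost = +23100 cm⁻¹.
Net CFSE = -39680 + 23100 = -16580 cm⁻¹.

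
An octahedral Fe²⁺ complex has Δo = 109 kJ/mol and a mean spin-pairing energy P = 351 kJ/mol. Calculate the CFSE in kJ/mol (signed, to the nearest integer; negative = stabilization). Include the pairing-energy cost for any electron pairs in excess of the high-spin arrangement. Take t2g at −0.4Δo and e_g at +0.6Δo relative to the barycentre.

Fe sits in group 8; removing 2 electrons leaves Fe²⁺ with 8 − 2 = 6 d electrons.
Δo < P, so pairing is avoided: the ground state is high-spin.
That gives t2g^4 e_g^2.
Orbital CFSE = -0.4Δo = -0.4 × 109 = -44 kJ/mol.
High-spin has no excess pairs, so no pairing correction applies.

-44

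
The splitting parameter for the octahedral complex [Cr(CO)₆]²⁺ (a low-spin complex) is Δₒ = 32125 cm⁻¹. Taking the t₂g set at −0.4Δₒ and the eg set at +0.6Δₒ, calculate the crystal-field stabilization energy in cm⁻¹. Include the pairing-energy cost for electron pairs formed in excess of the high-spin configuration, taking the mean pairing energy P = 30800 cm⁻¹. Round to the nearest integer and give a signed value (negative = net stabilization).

CO is neutral, so the +2 overall charge sits on Cr: oxidation state +2.
Group 6 minus oxidation state +2 gives a d⁴ configuration for Cr²⁺.
The d⁴ electrons fill as t₂g⁴ eg⁰.
Orbital CFSE = 4(-0.4) + 0(0.6) = -1.6Δₒ = -1.6 × 32125 = -51400 cm⁻¹.
Pairing penalty: 1 pair vs 0 in the high-spin reference → 1 extra × P = 30800 cm⁻¹.
Combining: -51400 + 30800 = -20600 cm⁻¹.

-20600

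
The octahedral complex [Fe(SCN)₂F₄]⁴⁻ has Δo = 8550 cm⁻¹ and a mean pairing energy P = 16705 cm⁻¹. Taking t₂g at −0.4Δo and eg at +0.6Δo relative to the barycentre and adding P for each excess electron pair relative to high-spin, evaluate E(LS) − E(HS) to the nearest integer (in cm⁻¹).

Ligand charges: 2×(-1) from SCN⁻ and 4×(-1) from F⁻ sum to -6; with overall charge -4, Fe is +2.
Fe is in group 8, so Fe²⁺ is d⁶ (8 − 2 = 6).
In the high-spin limit (t₂g⁴ eg²) the orbital term is -0.4Δo = -3420 cm⁻¹, with no excess pairing.
Low-spin t₂g⁶ eg⁰ gives -2.4Δo = -20520 cm⁻¹, but forming 2 extra pairs costs 2P = 33410 cm⁻¹, so E(LS) = -20520 + 33410 = 12890 cm⁻¹.
The difference is 12890 − (-3420) = 16310 cm⁻¹, so high-spin lies lower.

16310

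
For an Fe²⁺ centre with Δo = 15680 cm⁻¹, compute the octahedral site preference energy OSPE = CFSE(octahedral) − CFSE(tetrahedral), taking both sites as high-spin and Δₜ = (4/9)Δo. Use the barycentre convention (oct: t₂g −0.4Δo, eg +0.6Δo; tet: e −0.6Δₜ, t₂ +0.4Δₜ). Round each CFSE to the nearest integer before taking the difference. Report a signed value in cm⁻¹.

Fe is in group 8, so Fe²⁺ is d⁶ (8 − 2 = 6).
Octahedral high-spin t2g^4 e_g^2: CFSE = -0.4 × 15680 = -6272 cm⁻¹.
Tetrahedral e^3 t2^3 gives -0.6Δₜ = -0.6 × (4/9) × 15680 = -4181 cm⁻¹.
OSPE = -6272 − (-4181) = -2091 cm⁻¹.

-2091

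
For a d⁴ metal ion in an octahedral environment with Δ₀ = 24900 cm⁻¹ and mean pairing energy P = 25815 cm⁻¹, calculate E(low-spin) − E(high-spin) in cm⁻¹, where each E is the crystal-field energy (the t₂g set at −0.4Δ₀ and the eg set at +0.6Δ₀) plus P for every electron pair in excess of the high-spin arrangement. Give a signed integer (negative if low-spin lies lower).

In the high-spin limit (t₂g³ eg¹) the orbital term is -0.6Δ₀ = -14940 cm⁻¹, with no excess pairing.
For low-spin the configuration is t₂g⁴ eg⁰: orbital energy -1.6 × 24900 = -39840 cm⁻¹, and 1 additional pair relative to high-spin adds 25815 cm⁻¹, giving -14025 cm⁻¹.
The difference is -14025 − (-14940) = 915 cm⁻¹, so high-spin lies lower.

915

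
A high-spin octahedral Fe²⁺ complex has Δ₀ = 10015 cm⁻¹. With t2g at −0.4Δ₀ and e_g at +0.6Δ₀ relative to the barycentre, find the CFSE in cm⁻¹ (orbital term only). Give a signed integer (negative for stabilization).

Fe²⁺: group 8, so d-count = 8 − 2 = 6.
Electron filling gives t2g^4 e_g^2.
CFSE(orbital) = 4×(-0.4Δ₀) + 2×(0.6Δ₀) = -0.4Δ₀; with Δ₀ = 10015 cm⁻¹ that is -4006 cm⁻¹.

-4006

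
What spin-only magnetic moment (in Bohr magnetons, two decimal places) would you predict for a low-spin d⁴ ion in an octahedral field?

2.83 Bohr magnetons

Configuration: t2g^4 e_g^0 → 2 unpaired electrons.
μ(spin-only) = √[2(2+2)] = √8 ≈ 2.83 Bohr magnetons.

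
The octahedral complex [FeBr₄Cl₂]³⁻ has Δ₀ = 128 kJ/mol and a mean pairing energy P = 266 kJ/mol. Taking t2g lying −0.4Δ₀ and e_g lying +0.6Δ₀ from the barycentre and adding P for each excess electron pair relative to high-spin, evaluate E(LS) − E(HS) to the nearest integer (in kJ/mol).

276

Ligand charges: 4×(-1) from Br⁻ and 2×(-1) from Cl⁻ sum to -6; with overall charge -3, Fe is +3.
Fe sits in group 8; removing 3 electrons leaves Fe³⁺ with 8 − 3 = 5 d electrons.
In the high-spin limit (t2g^3 e_g^2) the orbital term is 0.0Δ₀ = 0 kJ/mol, with no excess pairing.
Low-spin t2g^5 e_g^0 gives -2.0Δ₀ = -256 kJ/mol, but forming 2 extra pairs costs 2P = 532 kJ/mol, so E(LS) = -256 + 532 = 276 kJ/mol.
Thus E(LS) − E(HS) = 276 kJ/mol.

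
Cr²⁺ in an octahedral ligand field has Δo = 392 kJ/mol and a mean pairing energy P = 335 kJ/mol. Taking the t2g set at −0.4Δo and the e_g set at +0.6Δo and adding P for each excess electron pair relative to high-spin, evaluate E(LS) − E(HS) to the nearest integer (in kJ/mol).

-57

Cr is in group 6, so Cr²⁺ is d⁴ (6 − 2 = 4).
High-spin d⁴ fills as t2g^3 e_g^1 with CFSE 3(−0.4) + 1(+0.6) = -0.6Δo = -235 kJ/mol.
For low-spin the configuration is t2g^4 e_g^0: orbital energy -1.6 × 392 = -627 kJ/mol, and 1 additional pair relative to high-spin adds 335 kJ/mol, giving -292 kJ/mol.
Thus E(LS) − E(HS) = -57 kJ/mol.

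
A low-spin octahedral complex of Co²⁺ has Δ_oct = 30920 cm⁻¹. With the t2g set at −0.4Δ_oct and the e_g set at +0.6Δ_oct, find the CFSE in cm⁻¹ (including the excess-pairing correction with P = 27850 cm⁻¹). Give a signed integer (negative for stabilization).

-27806

Co²⁺: group 9, so d-count = 9 − 2 = 7.
Configuration: t2g^6 e_g^1.
CFSE(orbital) = 6×(-0.4Δ_oct) + 1×(0.6Δ_oct) = -1.8Δ_oct; with Δ_oct = 30920 cm⁻¹ that is -55656 cm⁻¹.
Relative to high-spin t2g^5 e_g^2 (2 paired), the low-spin configuration has 1 additional pair, contributing +1 × 27850 = +27850 cm⁻¹.
Net CFSE = -55656 + 27850 = -27806 cm⁻¹.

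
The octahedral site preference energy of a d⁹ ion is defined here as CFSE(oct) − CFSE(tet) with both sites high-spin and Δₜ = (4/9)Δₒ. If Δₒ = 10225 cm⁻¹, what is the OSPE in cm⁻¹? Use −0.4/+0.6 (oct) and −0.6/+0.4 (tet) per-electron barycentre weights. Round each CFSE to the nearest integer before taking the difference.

Octahedral high-spin t2g^6 e_g^3: CFSE = -0.6 × 10225 = -6135 cm⁻¹.
Tetrahedral: e^4 t2^5, CFSE = 4(−0.6) + 5(+0.4) = -0.4Δₜ = -0.4 × (4/9) × 10225 = -1818 cm⁻¹.
OSPE = -6135 − (-1818) = -4317 cm⁻¹.

-4317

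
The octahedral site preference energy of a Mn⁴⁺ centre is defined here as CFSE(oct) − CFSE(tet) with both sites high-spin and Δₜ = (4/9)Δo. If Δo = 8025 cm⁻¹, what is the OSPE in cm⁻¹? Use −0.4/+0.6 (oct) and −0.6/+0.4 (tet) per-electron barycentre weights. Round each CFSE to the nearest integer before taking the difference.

-6777

Mn sits in group 7; removing 4 electrons leaves Mn⁴⁺ with 7 − 4 = 3 d electrons.
Octahedral (high-spin): t2g^3 e_g^0, CFSE = 3(−0.4) + 0(+0.6) = -1.2Δo = -1.2 × 8025 = -9630 cm⁻¹.
Tetrahedral: e^2 t2^1, CFSE = 2(−0.6) + 1(+0.4) = -0.8Δₜ = -0.8 × (4/9) × 8025 = -2853 cm⁻¹.
OSPE = CFSE(oct) − CFSE(tet) = -9630 − (-2853) = -6777 cm⁻¹.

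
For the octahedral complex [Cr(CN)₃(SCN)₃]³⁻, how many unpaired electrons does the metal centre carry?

3

Ligand charges: 3×(-1) from CN⁻ and 3×(-1) from SCN⁻ sum to -6; with overall charge -3, Cr is +3.
Cr is in group 6, so Cr³⁺ is d³ (6 − 3 = 3).
Configuration: t₂g³ eg⁰, giving 3 unpaired electrons.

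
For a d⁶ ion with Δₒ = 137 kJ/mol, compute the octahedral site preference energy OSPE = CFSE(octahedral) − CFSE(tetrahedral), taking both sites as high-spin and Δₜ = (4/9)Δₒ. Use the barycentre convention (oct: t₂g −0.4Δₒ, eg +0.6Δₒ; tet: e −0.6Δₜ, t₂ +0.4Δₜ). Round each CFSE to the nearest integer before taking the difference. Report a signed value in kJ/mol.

-18

In an octahedral site d⁶ (HS) is t₂g⁴ eg², giving CFSE(oct) = -0.4Δₒ = -55 kJ/mol.
Tetrahedral e³ t₂³ gives -0.6Δₜ = -0.6 × (4/9) × 137 = -37 kJ/mol.
OSPE = -55 − (-37) = -18 kJ/mol.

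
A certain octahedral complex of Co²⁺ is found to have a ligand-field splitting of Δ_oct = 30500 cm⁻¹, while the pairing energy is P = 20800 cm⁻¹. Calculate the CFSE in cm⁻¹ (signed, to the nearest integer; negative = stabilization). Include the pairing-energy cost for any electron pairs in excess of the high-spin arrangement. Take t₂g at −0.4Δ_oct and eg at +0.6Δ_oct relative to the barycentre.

Group 9 minus oxidation state +2 gives a d⁷ configuration for Co²⁺.
With Δ_oct > P the complex is low-spin.
Configuration: t₂g⁶ eg¹.
Orbital CFSE = -1.8Δ_oct = -1.8 × 30500 = -54900 cm⁻¹.
Excess pairs vs high-spin: 3 − 2 = 1; pairing cost = +20800 cm⁻¹.
Net CFSE = -54900 + 20800 = -34100 cm⁻¹.

-34100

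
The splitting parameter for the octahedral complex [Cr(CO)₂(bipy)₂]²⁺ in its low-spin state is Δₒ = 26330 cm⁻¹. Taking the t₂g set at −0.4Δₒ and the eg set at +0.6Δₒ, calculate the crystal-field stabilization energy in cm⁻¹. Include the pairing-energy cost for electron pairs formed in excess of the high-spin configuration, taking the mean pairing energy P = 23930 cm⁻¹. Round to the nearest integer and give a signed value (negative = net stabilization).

Ligand charges: 2×(+0) from CO and 2×(+0) from bipy sum to +0; with overall charge +2, Cr is +2.
Cr is in group 6, so Cr²⁺ is d⁴ (6 − 2 = 4).
Electron filling gives t₂g⁴ eg⁰.
The orbital stabilization is -1.6Δₒ = -1.6 × 26330 = -42128 cm⁻¹.
Pairing penalty: 1 pair vs 0 in the high-spin reference → 1 extra × P = 23930 cm⁻¹.
Net CFSE = -42128 + 23930 = -18198 cm⁻¹.

-18198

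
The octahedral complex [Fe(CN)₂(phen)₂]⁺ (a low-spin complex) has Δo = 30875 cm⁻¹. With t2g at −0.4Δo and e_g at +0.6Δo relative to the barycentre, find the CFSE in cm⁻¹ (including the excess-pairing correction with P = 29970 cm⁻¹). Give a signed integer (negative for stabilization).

-1810

Ligand charges: 2×(-1) from CN⁻ and 2×(+0) from phen sum to -2; with overall charge +1, Fe is +3.
Fe is in group 8, so Fe³⁺ is d⁵ (8 − 3 = 5).
The d⁵ electrons fill as t2g^5 e_g^0.
CFSE(orbital) = 5×(-0.4Δo) + 0×(0.6Δo) = -2.0Δo; with Δo = 30875 cm⁻¹ that is -61750 cm⁻¹.
Pairing penalty: 2 pairs vs 0 in the high-spin reference → 2 extra × P = 59940 cm⁻¹.
Net CFSE = -61750 + 59940 = -1810 cm⁻¹.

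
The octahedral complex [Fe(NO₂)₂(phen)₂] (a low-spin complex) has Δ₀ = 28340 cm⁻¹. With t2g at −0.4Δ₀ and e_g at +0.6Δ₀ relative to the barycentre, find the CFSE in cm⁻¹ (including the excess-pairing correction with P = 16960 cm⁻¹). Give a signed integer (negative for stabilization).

-34096

Ligand charges: 2×(-1) from NO₂⁻ and 2×(+0) from phen sum to -2; with overall charge +0, Fe is +2.
Fe sits in group 8; removing 2 electrons leaves Fe²⁺ with 8 − 2 = 6 d electrons.
Electron filling gives t2g^6 e_g^0.
CFSE(orbital) = 6×(-0.4Δ₀) + 0×(0.6Δ₀) = -2.4Δ₀; with Δ₀ = 28340 cm⁻¹ that is -68016 cm⁻¹.
Pairing penalty: 3 pairs vs 1 in the high-spin reference → 2 extra × P = 33920 cm⁻¹.
Net CFSE = -68016 + 33920 = -34096 cm⁻¹.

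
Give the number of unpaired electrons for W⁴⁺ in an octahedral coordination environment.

2

Group 6 minus oxidation state +4 gives a d² configuration for W⁴⁺.
Configuration: t2g^2 e_g^0, giving 2 unpaired electrons.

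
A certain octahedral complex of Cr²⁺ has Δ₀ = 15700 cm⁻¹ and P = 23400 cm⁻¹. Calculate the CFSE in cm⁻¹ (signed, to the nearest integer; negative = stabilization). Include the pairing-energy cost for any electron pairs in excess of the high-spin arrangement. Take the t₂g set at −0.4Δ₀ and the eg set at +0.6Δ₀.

-9420

Group 6 minus oxidation state +2 gives a d⁴ configuration for Cr²⁺.
Δ₀ < P, so pairing is avoided: the ground state is high-spin.
Configuration: t₂g³ eg¹.
Orbital CFSE = -0.6Δ₀ = -0.6 × 15700 = -9420 cm⁻¹.
High-spin has no excess pairs, so no pairing correction applies.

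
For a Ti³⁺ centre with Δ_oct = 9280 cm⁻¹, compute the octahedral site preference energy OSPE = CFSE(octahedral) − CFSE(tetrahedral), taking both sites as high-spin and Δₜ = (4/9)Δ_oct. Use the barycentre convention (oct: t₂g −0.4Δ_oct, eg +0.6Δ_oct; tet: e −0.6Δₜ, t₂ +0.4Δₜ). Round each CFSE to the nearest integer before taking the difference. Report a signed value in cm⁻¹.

Ti³⁺: group 4, so d-count = 4 − 3 = 1.
Octahedral high-spin t₂g¹ eg⁰: CFSE = -0.4 × 9280 = -3712 cm⁻¹.
Tetrahedral: e¹ t₂⁰, CFSE = 1(−0.6) + 0(+0.4) = -0.6Δₜ = -0.6 × (4/9) × 9280 = -2475 cm⁻¹.
OSPE = CFSE(oct) − CFSE(tet) = -3712 − (-2475) = -1237 cm⁻¹.

-1237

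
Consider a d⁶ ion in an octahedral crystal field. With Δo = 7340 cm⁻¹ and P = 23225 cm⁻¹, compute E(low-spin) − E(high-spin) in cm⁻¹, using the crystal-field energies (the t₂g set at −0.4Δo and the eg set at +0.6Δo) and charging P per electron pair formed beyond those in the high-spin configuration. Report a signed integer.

In the high-spin limit (t₂g⁴ eg²) the orbital term is -0.4Δo = -2936 cm⁻¹, with no excess pairing.
Low-spin t₂g⁶ eg⁰ gives -2.4Δo = -17616 cm⁻¹, but forming 2 extra pairs costs 2P = 46450 cm⁻¹, so E(LS) = -17616 + 46450 = 28834 cm⁻¹.
The difference is 28834 − (-2936) = 31770 cm⁻¹, so high-spin lies lower.

31770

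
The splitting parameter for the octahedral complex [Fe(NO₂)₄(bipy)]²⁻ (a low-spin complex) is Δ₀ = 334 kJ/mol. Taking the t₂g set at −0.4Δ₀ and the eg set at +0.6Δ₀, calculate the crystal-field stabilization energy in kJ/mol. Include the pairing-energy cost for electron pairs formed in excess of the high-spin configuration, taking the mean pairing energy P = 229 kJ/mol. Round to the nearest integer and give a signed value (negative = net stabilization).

Ligand charges: 4×(-1) from NO₂⁻ and 1×(+0) from bipy sum to -4; with overall charge -2, Fe is +2.
Fe²⁺: group 8, so d-count = 8 − 2 = 6.
Electron filling gives t₂g⁶ eg⁰.
Orbital CFSE = 6(-0.4) + 0(0.6) = -2.4Δ₀ = -2.4 × 334 = -802 kJ/mol.
Pairing penalty: 3 pairs vs 1 in the high-spin reference → 2 extra × P = 458 kJ/mol.
Net CFSE = -802 + 458 = -344 kJ/mol.

-344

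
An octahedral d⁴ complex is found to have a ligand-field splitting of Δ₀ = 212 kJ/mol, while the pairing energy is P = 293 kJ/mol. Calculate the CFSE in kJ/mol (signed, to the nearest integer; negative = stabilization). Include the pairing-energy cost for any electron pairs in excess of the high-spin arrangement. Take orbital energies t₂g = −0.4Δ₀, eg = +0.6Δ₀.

Since Δ₀ = 212 kJ/mol < P = 293 kJ/mol, the complex adopts the high-spin configuration.
Configuration: t₂g³ eg¹.
Orbital CFSE = -0.6Δ₀ = -0.6 × 212 = -127 kJ/mol.
High-spin has no excess pairs, so no pairing correction applies.

-127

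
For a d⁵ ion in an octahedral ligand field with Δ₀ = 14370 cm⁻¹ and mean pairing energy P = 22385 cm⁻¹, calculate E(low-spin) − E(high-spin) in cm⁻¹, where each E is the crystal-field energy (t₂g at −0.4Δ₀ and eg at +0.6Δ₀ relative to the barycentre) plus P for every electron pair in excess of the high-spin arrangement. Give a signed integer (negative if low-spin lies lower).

16030

In the high-spin limit (t₂g³ eg²) the orbital term is 0.0Δ₀ = 0 cm⁻¹, with no excess pairing.
Low-spin t₂g⁵ eg⁰ gives -2.0Δ₀ = -28740 cm⁻¹, but forming 2 extra pairs costs 2P = 44770 cm⁻¹, so E(LS) = -28740 + 44770 = 16030 cm⁻¹.
E(LS) − E(HS) = 16030 − (0) = 16030 cm⁻¹.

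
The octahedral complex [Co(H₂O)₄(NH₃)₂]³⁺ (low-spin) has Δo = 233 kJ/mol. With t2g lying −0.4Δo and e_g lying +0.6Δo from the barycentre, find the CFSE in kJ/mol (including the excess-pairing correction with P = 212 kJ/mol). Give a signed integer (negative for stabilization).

-135

Ligand charges: 4×(+0) from H₂O and 2×(+0) from NH₃ sum to +0; with overall charge +3, Co is +3.
Co sits in group 9; removing 3 electrons leaves Co³⁺ with 9 − 3 = 6 d electrons.
Electron filling gives t2g^6 e_g^0.
Orbital CFSE = 6(-0.4) + 0(0.6) = -2.4Δo = -2.4 × 233 = -559 kJ/mol.
Relative to high-spin t2g^4 e_g^2 (1 paired), the low-spin configuration has 2 additional pairs, contributing +2 × 212 = +424 kJ/mol.
Combining: -559 + 424 = -135 kJ/mol.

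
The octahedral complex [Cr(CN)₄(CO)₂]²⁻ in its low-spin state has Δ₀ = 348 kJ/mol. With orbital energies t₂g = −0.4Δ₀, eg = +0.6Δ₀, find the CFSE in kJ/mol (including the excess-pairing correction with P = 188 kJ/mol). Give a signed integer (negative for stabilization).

Ligand charges: 4×(-1) from CN⁻ and 2×(+0) from CO sum to -4; with overall charge -2, Cr is +2.
Cr sits in group 6; removing 2 electrons leaves Cr²⁺ with 6 − 2 = 4 d electrons.
Electron filling gives t₂g⁴ eg⁰.
Orbital CFSE = 4(-0.4) + 0(0.6) = -1.6Δ₀ = -1.6 × 348 = -557 kJ/mol.
Pairing penalty: 1 pair vs 0 in the high-spin reference → 1 extra × P = 188 kJ/mol.
Overall CFSE = -557 + 188 = -369 kJ/mol.

-369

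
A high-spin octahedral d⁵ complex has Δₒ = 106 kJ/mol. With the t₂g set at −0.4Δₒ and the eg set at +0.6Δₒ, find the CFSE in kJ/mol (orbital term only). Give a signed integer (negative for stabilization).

0

Configuration: t₂g³ eg².
CFSE(orbital) = 3×(-0.4Δₒ) + 2×(0.6Δₒ) = 0.0Δₒ; with Δₒ = 106 kJ/mol that is 0 kJ/mol.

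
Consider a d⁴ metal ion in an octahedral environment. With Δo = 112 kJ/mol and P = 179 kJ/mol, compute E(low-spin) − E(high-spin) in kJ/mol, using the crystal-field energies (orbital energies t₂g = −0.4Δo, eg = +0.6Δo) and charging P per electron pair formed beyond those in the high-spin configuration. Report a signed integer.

67

High-spin d⁴ fills as t₂g³ eg¹ with CFSE 3(−0.4) + 1(+0.6) = -0.6Δo = -67 kJ/mol.
Low-spin t₂g⁴ eg⁰ gives -1.6Δo = -179 kJ/mol, but forming 1 extra pair costs 1P = 179 kJ/mol, so E(LS) = -179 + 179 = 0 kJ/mol.
E(LS) − E(HS) = 0 − (-67) = 67 kJ/mol.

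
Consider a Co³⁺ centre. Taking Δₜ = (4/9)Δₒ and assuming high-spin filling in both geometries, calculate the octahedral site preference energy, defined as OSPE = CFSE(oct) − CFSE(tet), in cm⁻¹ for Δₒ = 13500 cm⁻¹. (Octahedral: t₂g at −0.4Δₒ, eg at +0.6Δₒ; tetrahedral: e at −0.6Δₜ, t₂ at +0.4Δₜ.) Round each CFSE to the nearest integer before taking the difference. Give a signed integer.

-1800

Co³⁺: group 9, so d-count = 9 − 3 = 6.
Octahedral high-spin t₂g⁴ eg²: CFSE = -0.4 × 13500 = -5400 cm⁻¹.
In a tetrahedral site the filling is e³ t₂³: CFSE(tet) = -0.6Δₜ = -0.6 × (4/9)(13500) = -3600 cm⁻¹.
OSPE = -5400 − (-3600) = -1800 cm⁻¹.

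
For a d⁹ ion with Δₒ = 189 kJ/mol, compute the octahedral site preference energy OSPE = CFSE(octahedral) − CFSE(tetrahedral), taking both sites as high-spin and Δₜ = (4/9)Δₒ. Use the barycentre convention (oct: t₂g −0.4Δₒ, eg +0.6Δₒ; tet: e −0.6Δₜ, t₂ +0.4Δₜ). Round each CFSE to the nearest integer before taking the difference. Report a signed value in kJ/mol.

-79

Octahedral high-spin t2g^6 e_g^3: CFSE = -0.6 × 189 = -113 kJ/mol.
Tetrahedral e^4 t2^5 gives -0.4Δₜ = -0.4 × (4/9) × 189 = -34 kJ/mol.
OSPE = -113 − (-34) = -79 kJ/mol.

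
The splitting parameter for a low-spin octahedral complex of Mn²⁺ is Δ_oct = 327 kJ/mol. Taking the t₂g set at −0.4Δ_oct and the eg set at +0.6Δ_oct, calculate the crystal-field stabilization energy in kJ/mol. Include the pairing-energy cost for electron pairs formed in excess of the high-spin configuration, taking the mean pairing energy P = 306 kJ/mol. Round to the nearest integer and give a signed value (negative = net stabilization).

-42

Mn is in group 7, so Mn²⁺ is d⁵ (7 − 2 = 5).
The d⁵ electrons fill as t₂g⁵ eg⁰.
CFSE(orbital) = 5×(-0.4Δ_oct) + 0×(0.6Δ_oct) = -2.0Δ_oct; with Δ_oct = 327 kJ/mol that is -654 kJ/mol.
Relative to high-spin t₂g³ eg² (0 paired), the low-spin configuration has 2 additional pairs, contributing +2 × 306 = +612 kJ/mol.
Overall CFSE = -654 + 612 = -42 kJ/mol.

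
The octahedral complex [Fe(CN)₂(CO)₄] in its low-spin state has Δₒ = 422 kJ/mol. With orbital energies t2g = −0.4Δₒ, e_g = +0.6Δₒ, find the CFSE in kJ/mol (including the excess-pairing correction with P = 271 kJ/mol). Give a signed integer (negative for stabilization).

Ligand charges: 2×(-1) from CN⁻ and 4×(+0) from CO sum to -2; with overall charge +0, Fe is +2.
Fe sits in group 8; removing 2 electrons leaves Fe²⁺ with 8 − 2 = 6 d electrons.
Electron filling gives t2g^6 e_g^0.
CFSE(orbital) = 6×(-0.4Δₒ) + 0×(0.6Δₒ) = -2.4Δₒ; with Δₒ = 422 kJ/mol that is -1013 kJ/mol.
High-spin d⁶ would be t2g^4 e_g^2 with 1 pair; low-spin has 3, so 2 excess pairs cost +2P = +542 kJ/mol.
Combining: -1013 + 542 = -471 kJ/mol.

-471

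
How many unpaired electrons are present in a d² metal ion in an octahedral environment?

Configuration: t₂g² eg⁰, giving 2 unpaired electrons.

2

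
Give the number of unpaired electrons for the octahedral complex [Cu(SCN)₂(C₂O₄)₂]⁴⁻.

1

Ligand charges: 2×(-1) from SCN⁻ and 2×(-2) from C₂O₄²⁻ sum to -6; with overall charge -4, Cu is +2.
Group 11 minus oxidation state +2 gives a d⁹ configuration for Cu²⁺.
Configuration: t₂g⁶ eg³, giving 1 unpaired electron.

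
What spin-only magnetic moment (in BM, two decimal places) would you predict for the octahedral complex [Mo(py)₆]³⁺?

py is neutral, so the +3 overall charge sits on Mo: oxidation state +3.
Mo sits in group 6; removing 3 electrons leaves Mo³⁺ with 6 − 3 = 3 d electrons.
For octahedral d³ the high- and low-spin configurations coincide.
Configuration: t₂g³ eg⁰ → 3 unpaired electrons.
μ(spin-only) = √[3(3+2)] = √15 ≈ 3.87 BM.

3.87 BM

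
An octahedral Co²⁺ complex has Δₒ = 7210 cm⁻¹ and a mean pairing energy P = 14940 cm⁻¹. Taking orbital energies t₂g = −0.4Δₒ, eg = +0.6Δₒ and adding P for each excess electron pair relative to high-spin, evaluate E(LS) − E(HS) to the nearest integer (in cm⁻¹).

Co sits in group 9; removing 2 electrons leaves Co²⁺ with 9 − 2 = 7 d electrons.
High-spin: t₂g⁵ eg², CFSE = -0.8Δₒ = -5768 cm⁻¹.
Low-spin t₂g⁶ eg¹ gives -1.8Δₒ = -12978 cm⁻¹, but forming 1 extra pair costs 1P = 14940 cm⁻¹, so E(LS) = -12978 + 14940 = 1962 cm⁻¹.
E(LS) − E(HS) = 1962 − (-5768) = 7730 cm⁻¹.

7730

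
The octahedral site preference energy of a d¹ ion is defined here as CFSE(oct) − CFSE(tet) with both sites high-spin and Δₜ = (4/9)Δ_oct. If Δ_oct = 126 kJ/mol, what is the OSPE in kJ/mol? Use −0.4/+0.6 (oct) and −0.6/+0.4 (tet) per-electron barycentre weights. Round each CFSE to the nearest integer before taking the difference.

Octahedral (high-spin): t₂g¹ eg⁰, CFSE = 1(−0.4) + 0(+0.6) = -0.4Δ_oct = -0.4 × 126 = -50 kJ/mol.
Tetrahedral e¹ t₂⁰ gives -0.6Δₜ = -0.6 × (4/9) × 126 = -34 kJ/mol.
OSPE = CFSE(oct) − CFSE(tet) = -50 − (-34) = -16 kJ/mol.

-16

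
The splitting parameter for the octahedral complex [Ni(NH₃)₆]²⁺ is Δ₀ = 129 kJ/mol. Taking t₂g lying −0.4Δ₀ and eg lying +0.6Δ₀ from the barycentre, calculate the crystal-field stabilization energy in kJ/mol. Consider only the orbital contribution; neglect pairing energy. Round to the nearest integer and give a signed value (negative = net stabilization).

-155

NH₃ is neutral, so the +2 overall charge sits on Ni: oxidation state +2.
Group 10 minus oxidation state +2 gives a d⁸ configuration for Ni²⁺.
Configuration: t₂g⁶ eg².
Orbital CFSE = 6(-0.4) + 2(0.6) = -1.2Δ₀ = -1.2 × 129 = -155 kJ/mol.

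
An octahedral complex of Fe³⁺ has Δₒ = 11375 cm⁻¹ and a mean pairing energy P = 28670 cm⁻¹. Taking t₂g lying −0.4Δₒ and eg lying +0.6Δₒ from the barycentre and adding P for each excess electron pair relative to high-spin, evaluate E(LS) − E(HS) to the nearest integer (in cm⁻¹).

Fe sits in group 8; removing 3 electrons leaves Fe³⁺ with 8 − 3 = 5 d electrons.
High-spin d⁵ fills as t₂g³ eg² with CFSE 3(−0.4) + 2(+0.6) = 0.0Δₒ = 0 cm⁻¹.
Low-spin: t₂g⁵ eg⁰, orbital CFSE = -2.0Δₒ = -22750 cm⁻¹; plus 2 excess pairs × P = +57340 cm⁻¹; total 34590 cm⁻¹.
E(LS) − E(HS) = 34590 − (0) = 34590 cm⁻¹.

34590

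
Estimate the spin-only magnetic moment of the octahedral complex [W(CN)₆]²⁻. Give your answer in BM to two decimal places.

Each CN⁻ contributes -1; 6 × (-1) = -6. With overall charge -2, W is in the +4 oxidation state.
Group 6 minus oxidation state +4 gives a d² configuration for W⁴⁺.
For octahedral d² the high- and low-spin configurations coincide.
Configuration: t2g^2 e_g^0 → 2 unpaired electrons.
μ(spin-only) = √[2(2+2)] = √8 ≈ 2.83 BM.

2.83 BM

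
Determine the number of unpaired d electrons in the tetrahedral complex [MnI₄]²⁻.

Each I⁻ contributes -1; 4 × (-1) = -4. With overall charge -2, Mn is in the +2 oxidation state.
Mn²⁺: group 7, so d-count = 7 − 2 = 5.
With tetrahedral geometry the complex is necessarily high-spin.
Configuration: e² t₂³, giving 5 unpaired electrons.

5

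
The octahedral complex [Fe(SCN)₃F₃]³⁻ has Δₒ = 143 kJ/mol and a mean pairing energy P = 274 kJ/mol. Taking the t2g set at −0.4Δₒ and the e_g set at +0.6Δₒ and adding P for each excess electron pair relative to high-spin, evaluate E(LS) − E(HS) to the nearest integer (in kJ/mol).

Ligand charges: 3×(-1) from SCN⁻ and 3×(-1) from F⁻ sum to -6; with overall charge -3, Fe is +3.
Fe sits in group 8; removing 3 electrons leaves Fe³⁺ with 8 − 3 = 5 d electrons.
High-spin: t2g^3 e_g^2, CFSE = 0.0Δₒ = 0 kJ/mol.
Low-spin: t2g^5 e_g^0, orbital CFSE = -2.0Δₒ = -286 kJ/mol; plus 2 excess pairs × P = +548 kJ/mol; total 262 kJ/mol.
E(LS) − E(HS) = 262 − (0) = 262 kJ/mol.

262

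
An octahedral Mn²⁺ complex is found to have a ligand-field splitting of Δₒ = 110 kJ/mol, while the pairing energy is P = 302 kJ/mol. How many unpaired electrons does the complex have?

5

Mn sits in group 7; removing 2 electrons leaves Mn²⁺ with 7 − 2 = 5 d electrons.
Here Δₒ < P (110 < 302), so the high-spin state is favoured.
That gives t₂g³ eg².
Unpaired electrons: 5.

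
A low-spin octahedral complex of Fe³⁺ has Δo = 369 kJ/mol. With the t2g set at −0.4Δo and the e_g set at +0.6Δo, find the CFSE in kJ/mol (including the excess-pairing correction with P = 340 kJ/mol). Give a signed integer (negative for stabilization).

-58

Group 8 minus oxidation state +3 gives a d⁵ configuration for Fe³⁺.
Electron filling gives t2g^5 e_g^0.
Orbital CFSE = 5(-0.4) + 0(0.6) = -2.0Δo = -2.0 × 369 = -738 kJ/mol.
High-spin d⁵ would be t2g^3 e_g^2 with 0 pairs; low-spin has 2, so 2 excess pairs cost +2P = +680 kJ/mol.
Overall CFSE = -738 + 680 = -58 kJ/mol.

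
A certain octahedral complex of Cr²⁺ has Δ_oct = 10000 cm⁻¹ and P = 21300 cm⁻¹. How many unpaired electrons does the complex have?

4

Cr is in group 6, so Cr²⁺ is d⁴ (6 − 2 = 4).
Δ_oct < P, so pairing is avoided: the ground state is high-spin.
Configuration: t2g^3 e_g^1.
Unpaired electrons: 4.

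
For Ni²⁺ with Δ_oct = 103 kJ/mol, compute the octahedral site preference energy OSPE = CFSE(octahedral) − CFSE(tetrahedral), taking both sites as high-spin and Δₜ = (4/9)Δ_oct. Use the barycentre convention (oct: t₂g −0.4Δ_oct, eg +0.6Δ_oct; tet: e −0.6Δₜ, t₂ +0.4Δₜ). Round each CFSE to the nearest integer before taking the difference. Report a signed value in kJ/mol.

-87

Ni is in group 10, so Ni²⁺ is d⁸ (10 − 2 = 8).
Octahedral (high-spin): t2g^6 e_g^2, CFSE = 6(−0.4) + 2(+0.6) = -1.2Δ_oct = -1.2 × 103 = -124 kJ/mol.
Tetrahedral: e^4 t2^4, CFSE = 4(−0.6) + 4(+0.4) = -0.8Δₜ = -0.8 × (4/9) × 103 = -37 kJ/mol.
OSPE = -124 − (-37) = -87 kJ/mol.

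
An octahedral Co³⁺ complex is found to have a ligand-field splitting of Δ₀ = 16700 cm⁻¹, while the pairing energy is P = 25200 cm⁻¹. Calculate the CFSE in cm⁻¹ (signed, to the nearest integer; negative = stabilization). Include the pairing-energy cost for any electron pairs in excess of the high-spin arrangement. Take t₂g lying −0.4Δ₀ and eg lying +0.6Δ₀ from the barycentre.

Co³⁺: group 9, so d-count = 9 − 3 = 6.
Here Δ₀ < P (16700 < 25200), so the high-spin state is favoured.
That gives t₂g⁴ eg².
Orbital CFSE = -0.4Δ₀ = -0.4 × 16700 = -6680 cm⁻¹.
High-spin has no excess pairs, so no pairing correction applies.

-6680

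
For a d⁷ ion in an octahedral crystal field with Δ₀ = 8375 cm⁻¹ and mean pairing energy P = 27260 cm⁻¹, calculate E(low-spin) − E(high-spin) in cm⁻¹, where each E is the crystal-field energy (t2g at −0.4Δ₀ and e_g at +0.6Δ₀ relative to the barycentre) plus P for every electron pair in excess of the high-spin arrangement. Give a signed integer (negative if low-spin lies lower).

High-spin d⁷ fills as t2g^5 e_g^2 with CFSE 5(−0.4) + 2(+0.6) = -0.8Δ₀ = -6700 cm⁻¹.
For low-spin the configuration is t2g^6 e_g^1: orbital energy -1.8 × 8375 = -15075 cm⁻¹, and 1 additional pair relative to high-spin adds 27260 cm⁻¹, giving 12185 cm⁻¹.
Thus E(LS) − E(HS) = 18885 cm⁻¹.

18885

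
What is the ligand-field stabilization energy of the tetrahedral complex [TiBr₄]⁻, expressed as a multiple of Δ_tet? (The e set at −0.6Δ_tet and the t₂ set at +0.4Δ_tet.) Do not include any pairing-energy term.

Each Br⁻ contributes -1; 4 × (-1) = -4. With overall charge -1, Ti is in the +3 oxidation state.
Ti is in group 4, so Ti³⁺ is d¹ (4 − 3 = 1).
Tetrahedral splitting is small, so the complex is high-spin.
Configuration: e¹ t₂⁰.
CFSE = 1(-0.6Δ_tet) + 0(0.4Δ_tet) = -0.6Δ_tet + 0.0Δ_tet = -0.6Δ_tet.

-0.6 Δ_tet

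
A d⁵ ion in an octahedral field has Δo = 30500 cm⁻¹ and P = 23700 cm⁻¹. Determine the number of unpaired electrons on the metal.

Here Δo > P (30500 > 23700), so the low-spin state is favoured.
Configuration: t₂g⁵ eg⁰.
Unpaired electrons: 1.

1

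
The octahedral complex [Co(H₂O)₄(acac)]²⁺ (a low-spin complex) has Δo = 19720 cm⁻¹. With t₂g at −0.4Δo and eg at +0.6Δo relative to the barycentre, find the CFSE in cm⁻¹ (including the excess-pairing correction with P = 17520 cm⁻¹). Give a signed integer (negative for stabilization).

-12288

Ligand charges: 4×(+0) from H₂O and 1×(-1) from acac⁻ sum to -1; with overall charge +2, Co is +3.
Co is in group 9, so Co³⁺ is d⁶ (9 − 3 = 6).
Configuration: t₂g⁶ eg⁰.
CFSE(orbital) = 6×(-0.4Δo) + 0×(0.6Δo) = -2.4Δo; with Δo = 19720 cm⁻¹ that is -47328 cm⁻¹.
Pairing penalty: 3 pairs vs 1 in the high-spin reference → 2 extra × P = 35040 cm⁻¹.
Overall CFSE = -47328 + 35040 = -12288 cm⁻¹.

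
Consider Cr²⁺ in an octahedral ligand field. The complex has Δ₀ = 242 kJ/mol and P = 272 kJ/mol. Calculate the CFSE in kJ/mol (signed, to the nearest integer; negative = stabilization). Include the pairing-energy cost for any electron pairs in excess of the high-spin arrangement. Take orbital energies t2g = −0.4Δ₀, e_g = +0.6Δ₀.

Cr is in group 6, so Cr²⁺ is d⁴ (6 − 2 = 4).
With Δ₀ < P the complex is high-spin.
Filling d⁴ accordingly: t2g^3 e_g^1.
Orbital CFSE = -0.6Δ₀ = -0.6 × 242 = -145 kJ/mol.
High-spin has no excess pairs, so no pairing correction applies.

-145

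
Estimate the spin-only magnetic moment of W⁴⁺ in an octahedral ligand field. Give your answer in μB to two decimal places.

2.83 μB

W is in group 6, so W⁴⁺ is d² (6 − 4 = 2).
Configuration: t₂g² eg⁰ → 2 unpaired electrons.
μ(spin-only) = √[2(2+2)] = √8 ≈ 2.83 μB.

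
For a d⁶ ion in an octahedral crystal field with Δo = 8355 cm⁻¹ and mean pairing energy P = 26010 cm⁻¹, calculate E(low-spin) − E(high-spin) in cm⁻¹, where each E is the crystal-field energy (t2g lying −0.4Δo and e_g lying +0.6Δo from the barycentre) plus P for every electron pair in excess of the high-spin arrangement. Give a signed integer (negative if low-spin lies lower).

High-spin: t2g^4 e_g^2, CFSE = -0.4Δo = -3342 cm⁻¹.
Low-spin: t2g^6 e_g^0, orbital CFSE = -2.4Δo = -20052 cm⁻¹; plus 2 excess pairs × P = +52020 cm⁻¹; total 31968 cm⁻¹.
The difference is 31968 − (-3342) = 35310 cm⁻¹, so high-spin lies lower.

35310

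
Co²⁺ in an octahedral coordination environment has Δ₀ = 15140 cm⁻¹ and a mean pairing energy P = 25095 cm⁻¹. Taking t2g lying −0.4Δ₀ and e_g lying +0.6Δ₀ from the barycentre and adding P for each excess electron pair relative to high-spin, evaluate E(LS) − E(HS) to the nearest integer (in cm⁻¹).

Co²⁺: group 9, so d-count = 9 − 2 = 7.
In the high-spin limit (t2g^5 e_g^2) the orbital term is -0.8Δ₀ = -12112 cm⁻¹, with no excess pairing.
For low-spin the configuration is t2g^6 e_g^1: orbital energy -1.8 × 15140 = -27252 cm⁻¹, and 1 additional pair relative to high-spin adds 25095 cm⁻¹, giving -2157 cm⁻¹.
E(LS) − E(HS) = -2157 − (-12112) = 9955 cm⁻¹.

9955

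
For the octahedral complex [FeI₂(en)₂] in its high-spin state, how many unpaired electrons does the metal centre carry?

Ligand charges: 2×(-1) from I⁻ and 2×(+0) from en sum to -2; with overall charge +0, Fe is +2.
Fe sits in group 8; removing 2 electrons leaves Fe²⁺ with 8 − 2 = 6 d electrons.
Configuration: t₂g⁴ eg², giving 4 unpaired electrons.

4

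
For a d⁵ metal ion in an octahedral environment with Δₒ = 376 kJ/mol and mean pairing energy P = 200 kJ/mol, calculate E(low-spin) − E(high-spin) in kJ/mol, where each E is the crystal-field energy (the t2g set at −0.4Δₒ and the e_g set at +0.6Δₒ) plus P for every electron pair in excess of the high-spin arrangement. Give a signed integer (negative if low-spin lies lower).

-352

High-spin: t2g^3 e_g^2, CFSE = 0.0Δₒ = 0 kJ/mol.
Low-spin: t2g^5 e_g^0, orbital CFSE = -2.0Δₒ = -752 kJ/mol; plus 2 excess pairs × P = +400 kJ/mol; total -352 kJ/mol.
Thus E(LS) − E(HS) = -352 kJ/mol.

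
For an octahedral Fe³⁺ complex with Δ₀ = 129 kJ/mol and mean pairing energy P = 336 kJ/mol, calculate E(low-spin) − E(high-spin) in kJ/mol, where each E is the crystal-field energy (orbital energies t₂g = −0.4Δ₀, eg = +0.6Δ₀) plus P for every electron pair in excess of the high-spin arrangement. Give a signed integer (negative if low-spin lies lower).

Group 8 minus oxidation state +3 gives a d⁵ configuration for Fe³⁺.
In the high-spin limit (t₂g³ eg²) the orbital term is 0.0Δ₀ = 0 kJ/mol, with no excess pairing.
For low-spin the configuration is t₂g⁵ eg⁰: orbital energy -2.0 × 129 = -258 kJ/mol, and 2 additional pairs relative to high-spin add 672 kJ/mol, giving 414 kJ/mol.
E(LS) − E(HS) = 414 − (0) = 414 kJ/mol.

414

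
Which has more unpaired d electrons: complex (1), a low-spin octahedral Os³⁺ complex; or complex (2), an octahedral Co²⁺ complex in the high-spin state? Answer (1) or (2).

(2)

(1): Os is in group 8, so Os³⁺ is d⁵ (8 − 3 = 5); t₂g⁵ eg⁰ → 1 unpaired.
(2): Group 9 minus oxidation state +2 gives a d⁷ configuration for Co²⁺; t₂g⁵ eg² → 3 unpaired.
So (2) has more unpaired electrons.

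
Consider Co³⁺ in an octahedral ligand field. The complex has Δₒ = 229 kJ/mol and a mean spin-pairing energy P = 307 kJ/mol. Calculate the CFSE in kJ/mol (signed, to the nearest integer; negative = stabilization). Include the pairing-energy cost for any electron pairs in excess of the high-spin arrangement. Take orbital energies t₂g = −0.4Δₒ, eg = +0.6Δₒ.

-92

Co is in group 9, so Co³⁺ is d⁶ (9 − 3 = 6).
Since Δₒ = 229 kJ/mol < P = 307 kJ/mol, the complex adopts the high-spin configuration.
Configuration: t₂g⁴ eg².
Orbital CFSE = -0.4Δₒ = -0.4 × 229 = -92 kJ/mol.
High-spin has no excess pairs, so no pairing correction applies.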